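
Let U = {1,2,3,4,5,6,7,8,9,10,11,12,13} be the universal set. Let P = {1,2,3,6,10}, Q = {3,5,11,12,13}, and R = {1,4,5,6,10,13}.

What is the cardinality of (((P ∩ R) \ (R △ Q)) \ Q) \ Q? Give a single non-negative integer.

P ∩ R = {1,6,10}
R △ Q = {1,3,4,6,10,11,12}
(P ∩ R) \ (R △ Q) = {}
((P ∩ R) \ (R △ Q)) \ Q = {}
(((P ∩ R) \ (R △ Q)) \ Q) \ Q = {}
|(((P ∩ R) \ (R △ Q)) \ Q) \ Q| = 0

0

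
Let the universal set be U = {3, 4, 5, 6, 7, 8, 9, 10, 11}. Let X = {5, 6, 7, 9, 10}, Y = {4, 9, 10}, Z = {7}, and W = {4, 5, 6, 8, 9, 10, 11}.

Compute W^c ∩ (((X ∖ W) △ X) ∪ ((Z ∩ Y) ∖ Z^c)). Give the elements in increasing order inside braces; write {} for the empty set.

W^c = {3, 7}
X ∖ W = {7}
(X ∖ W) △ X = {5, 6, 9, 10}
Z ∩ Y = {}
Z^c = {3, 4, 5, 6, 8, 9, 10, 11}
(Z ∩ Y) ∖ Z^c = {}
((X ∖ W) △ X) ∪ ((Z ∩ Y) ∖ Z^c) = {5, 6, 9, 10}
W^c ∩ (((X ∖ W) △ X) ∪ ((Z ∩ Y) ∖ Z^c)) = {}

{}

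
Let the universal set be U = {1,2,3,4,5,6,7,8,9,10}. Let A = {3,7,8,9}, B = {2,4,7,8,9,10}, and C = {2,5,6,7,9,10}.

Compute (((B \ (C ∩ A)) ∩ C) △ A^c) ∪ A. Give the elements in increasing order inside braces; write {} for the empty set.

{1,3,4,5,6,7,8,9}

C ∩ A = {7,9}
B \ (C ∩ A) = {2,4,8,10}
(B \ (C ∩ A)) ∩ C = {2,10}
A^c = {1,2,4,5,6,10}
((B \ (C ∩ A)) ∩ C) △ A^c = {1,4,5,6}
(((B \ (C ∩ A)) ∩ C) △ A^c) ∪ A = {1,3,4,5,6,7,8,9}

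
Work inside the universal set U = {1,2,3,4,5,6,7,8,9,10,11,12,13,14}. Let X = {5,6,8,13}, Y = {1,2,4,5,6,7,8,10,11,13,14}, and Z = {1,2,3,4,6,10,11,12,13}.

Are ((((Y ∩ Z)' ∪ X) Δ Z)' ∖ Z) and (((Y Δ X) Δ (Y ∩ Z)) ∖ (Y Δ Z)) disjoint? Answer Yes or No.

Yes

Y ∩ Z = {1,2,4,6,10,11,13}
(Y ∩ Z)' = {3,5,7,8,9,12,14}
(Y ∩ Z)' ∪ X = {3,5,6,7,8,9,12,13,14}
((Y ∩ Z)' ∪ X) Δ Z = {1,2,4,5,7,8,9,10,11,14}
(((Y ∩ Z)' ∪ X) Δ Z)' = {3,6,12,13}
(((Y ∩ Z)' ∪ X) Δ Z)' ∖ Z = {}
Y Δ X = {1,2,4,7,10,11,14}
(Y Δ X) Δ (Y ∩ Z) = {6,7,13,14}
Y Δ Z = {3,5,7,8,12,14}
((Y Δ X) Δ (Y ∩ Z)) ∖ (Y Δ Z) = {6,13}
{} and {6,13} share no elements.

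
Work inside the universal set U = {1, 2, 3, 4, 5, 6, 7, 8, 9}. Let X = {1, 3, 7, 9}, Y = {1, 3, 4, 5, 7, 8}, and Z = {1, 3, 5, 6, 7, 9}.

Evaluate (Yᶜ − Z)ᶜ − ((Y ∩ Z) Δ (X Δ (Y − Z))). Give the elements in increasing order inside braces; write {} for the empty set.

{1, 3, 6, 7}

Yᶜ = {2, 6, 9}
Yᶜ − Z = {2}
(Yᶜ − Z)ᶜ = {1, 3, 4, 5, 6, 7, 8, 9}
Y ∩ Z = {1, 3, 5, 7}
Y − Z = {4, 8}
X Δ (Y − Z) = {1, 3, 4, 7, 8, 9}
(Y ∩ Z) Δ (X Δ (Y − Z)) = {4, 5, 8, 9}
(Yᶜ − Z)ᶜ − ((Y ∩ Z) Δ (X Δ (Y − Z))) = {1, 3, 6, 7}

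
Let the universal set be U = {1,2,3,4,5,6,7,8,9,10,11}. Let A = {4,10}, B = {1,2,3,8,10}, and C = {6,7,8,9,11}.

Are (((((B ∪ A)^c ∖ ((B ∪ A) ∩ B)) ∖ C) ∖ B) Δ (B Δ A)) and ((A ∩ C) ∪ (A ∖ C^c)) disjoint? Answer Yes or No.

B ∪ A = {1,2,3,4,8,10}
(B ∪ A)^c = {5,6,7,9,11}
(B ∪ A) ∩ B = {1,2,3,8,10}
(B ∪ A)^c ∖ ((B ∪ A) ∩ B) = {5,6,7,9,11}
((B ∪ A)^c ∖ ((B ∪ A) ∩ B)) ∖ C = {5}
(((B ∪ A)^c ∖ ((B ∪ A) ∩ B)) ∖ C) ∖ B = {5}
B Δ A = {1,2,3,4,8}
((((B ∪ A)^c ∖ ((B ∪ A) ∩ B)) ∖ C) ∖ B) Δ (B Δ A) = {1,2,3,4,5,8}
A ∩ C = {}
C^c = {1,2,3,4,5,10}
A ∖ C^c = {}
(A ∩ C) ∪ (A ∖ C^c) = {}
{1,2,3,4,5,8} and {} share no elements.

Yes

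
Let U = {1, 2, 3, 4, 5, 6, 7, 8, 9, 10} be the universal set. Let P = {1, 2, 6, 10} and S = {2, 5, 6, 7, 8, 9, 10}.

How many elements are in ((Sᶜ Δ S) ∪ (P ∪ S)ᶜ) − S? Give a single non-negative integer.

Sᶜ = {1, 3, 4}
Sᶜ Δ S = {1, 2, 3, 4, 5, 6, 7, 8, 9, 10}
P ∪ S = {1, 2, 5, 6, 7, 8, 9, 10}
(P ∪ S)ᶜ = {3, 4}
(Sᶜ Δ S) ∪ (P ∪ S)ᶜ = {1, 2, 3, 4, 5, 6, 7, 8, 9, 10}
((Sᶜ Δ S) ∪ (P ∪ S)ᶜ) − S = {1, 3, 4}
|((Sᶜ Δ S) ∪ (P ∪ S)ᶜ) − S| = 3

3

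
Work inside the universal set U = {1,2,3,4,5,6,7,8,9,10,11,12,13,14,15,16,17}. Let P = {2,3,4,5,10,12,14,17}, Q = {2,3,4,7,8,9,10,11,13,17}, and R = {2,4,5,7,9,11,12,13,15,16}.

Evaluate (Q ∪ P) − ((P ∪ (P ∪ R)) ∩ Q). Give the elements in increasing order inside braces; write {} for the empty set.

Q ∪ P = {2,3,4,5,7,8,9,10,11,12,13,14,17}
P ∪ R = {2,3,4,5,7,9,10,11,12,13,14,15,16,17}
P ∪ (P ∪ R) = {2,3,4,5,7,9,10,11,12,13,14,15,16,17}
(P ∪ (P ∪ R)) ∩ Q = {2,3,4,7,9,10,11,13,17}
(Q ∪ P) − ((P ∪ (P ∪ R)) ∩ Q) = {5,8,12,14}

{5,8,12,14}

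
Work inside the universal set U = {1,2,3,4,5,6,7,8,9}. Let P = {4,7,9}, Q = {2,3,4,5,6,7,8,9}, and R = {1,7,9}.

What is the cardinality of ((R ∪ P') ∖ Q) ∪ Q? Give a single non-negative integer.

9

P' = {1,2,3,5,6,8}
R ∪ P' = {1,2,3,5,6,7,8,9}
(R ∪ P') ∖ Q = {1}
((R ∪ P') ∖ Q) ∪ Q = {1,2,3,4,5,6,7,8,9}
|((R ∪ P') ∖ Q) ∪ Q| = 9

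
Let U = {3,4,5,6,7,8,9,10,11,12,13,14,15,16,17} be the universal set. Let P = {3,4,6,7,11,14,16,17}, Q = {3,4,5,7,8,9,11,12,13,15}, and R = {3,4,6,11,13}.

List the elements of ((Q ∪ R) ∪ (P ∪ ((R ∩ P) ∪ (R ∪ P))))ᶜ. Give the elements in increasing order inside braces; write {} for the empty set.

Q ∪ R = {3,4,5,6,7,8,9,11,12,13,15}
R ∩ P = {3,4,6,11}
R ∪ P = {3,4,6,7,11,13,14,16,17}
(R ∩ P) ∪ (R ∪ P) = {3,4,6,7,11,13,14,16,17}
P ∪ ((R ∩ P) ∪ (R ∪ P)) = {3,4,6,7,11,13,14,16,17}
(Q ∪ R) ∪ (P ∪ ((R ∩ P) ∪ (R ∪ P))) = {3,4,5,6,7,8,9,11,12,13,14,15,16,17}
((Q ∪ R) ∪ (P ∪ ((R ∩ P) ∪ (R ∪ P))))ᶜ = {10}

{10}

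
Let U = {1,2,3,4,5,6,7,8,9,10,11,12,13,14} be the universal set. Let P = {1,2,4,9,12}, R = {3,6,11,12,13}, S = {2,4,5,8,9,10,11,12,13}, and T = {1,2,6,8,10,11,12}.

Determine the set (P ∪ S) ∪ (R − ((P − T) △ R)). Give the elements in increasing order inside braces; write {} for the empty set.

{1,2,4,5,8,9,10,11,12,13}

P ∪ S = {1,2,4,5,8,9,10,11,12,13}
P − T = {4,9}
(P − T) △ R = {3,4,6,9,11,12,13}
R − ((P − T) △ R) = {}
(P ∪ S) ∪ (R − ((P − T) △ R)) = {1,2,4,5,8,9,10,11,12,13}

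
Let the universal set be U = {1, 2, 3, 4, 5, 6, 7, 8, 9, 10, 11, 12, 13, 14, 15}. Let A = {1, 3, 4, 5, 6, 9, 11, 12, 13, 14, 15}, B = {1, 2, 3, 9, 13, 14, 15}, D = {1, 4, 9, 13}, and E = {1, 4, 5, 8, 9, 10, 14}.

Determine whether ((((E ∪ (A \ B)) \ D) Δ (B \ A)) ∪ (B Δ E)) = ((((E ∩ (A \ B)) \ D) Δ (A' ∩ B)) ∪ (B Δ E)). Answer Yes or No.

No

A \ B = {4, 5, 6, 11, 12}
E ∪ (A \ B) = {1, 4, 5, 6, 8, 9, 10, 11, 12, 14}
(E ∪ (A \ B)) \ D = {5, 6, 8, 10, 11, 12, 14}
B \ A = {2}
((E ∪ (A \ B)) \ D) Δ (B \ A) = {2, 5, 6, 8, 10, 11, 12, 14}
B Δ E = {2, 3, 4, 5, 8, 10, 13, 15}
(((E ∪ (A \ B)) \ D) Δ (B \ A)) ∪ (B Δ E) = {2, 3, 4, 5, 6, 8, 10, 11, 12, 13, 14, 15}
E ∩ (A \ B) = {4, 5}
(E ∩ (A \ B)) \ D = {5}
A' = {2, 7, 8, 10}
A' ∩ B = {2}
((E ∩ (A \ B)) \ D) Δ (A' ∩ B) = {2, 5}
(((E ∩ (A \ B)) \ D) Δ (A' ∩ B)) ∪ (B Δ E) = {2, 3, 4, 5, 8, 10, 13, 15}
6 ∈ (((E ∪ (A \ B)) \ D) Δ (B \ A)) ∪ (B Δ E) but 6 ∉ (((E ∩ (A \ B)) \ D) Δ (A' ∩ B)) ∪ (B Δ E), so they differ.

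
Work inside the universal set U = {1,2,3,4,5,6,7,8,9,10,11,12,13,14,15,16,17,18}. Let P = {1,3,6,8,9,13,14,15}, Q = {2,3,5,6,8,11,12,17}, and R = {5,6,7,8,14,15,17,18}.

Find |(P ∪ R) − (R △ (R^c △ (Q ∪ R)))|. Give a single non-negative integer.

P ∪ R = {1,3,5,6,7,8,9,13,14,15,17,18}
R^c = {1,2,3,4,9,10,11,12,13,16}
Q ∪ R = {2,3,5,6,7,8,11,12,14,15,17,18}
R^c △ (Q ∪ R) = {1,4,5,6,7,8,9,10,13,14,15,16,17,18}
R △ (R^c △ (Q ∪ R)) = {1,4,9,10,13,16}
(P ∪ R) − (R △ (R^c △ (Q ∪ R))) = {3,5,6,7,8,14,15,17,18}
|(P ∪ R) − (R △ (R^c △ (Q ∪ R)))| = 9

9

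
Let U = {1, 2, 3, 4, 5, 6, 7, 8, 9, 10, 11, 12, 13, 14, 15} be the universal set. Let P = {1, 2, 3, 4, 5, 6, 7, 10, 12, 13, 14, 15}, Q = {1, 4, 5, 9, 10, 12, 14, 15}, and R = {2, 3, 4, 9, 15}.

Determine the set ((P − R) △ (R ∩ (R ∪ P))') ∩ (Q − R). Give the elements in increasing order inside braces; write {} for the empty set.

{}

P − R = {1, 5, 6, 7, 10, 12, 13, 14}
R ∪ P = {1, 2, 3, 4, 5, 6, 7, 9, 10, 12, 13, 14, 15}
R ∩ (R ∪ P) = {2, 3, 4, 9, 15}
(R ∩ (R ∪ P))' = {1, 5, 6, 7, 8, 10, 11, 12, 13, 14}
(P − R) △ (R ∩ (R ∪ P))' = {8, 11}
Q − R = {1, 5, 10, 12, 14}
((P − R) △ (R ∩ (R ∪ P))') ∩ (Q − R) = {}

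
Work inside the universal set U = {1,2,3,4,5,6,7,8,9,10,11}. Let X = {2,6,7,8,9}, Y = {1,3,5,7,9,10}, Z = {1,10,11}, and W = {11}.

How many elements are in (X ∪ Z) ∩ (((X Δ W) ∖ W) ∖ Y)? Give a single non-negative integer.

X ∪ Z = {1,2,6,7,8,9,10,11}
X Δ W = {2,6,7,8,9,11}
(X Δ W) ∖ W = {2,6,7,8,9}
((X Δ W) ∖ W) ∖ Y = {2,6,8}
(X ∪ Z) ∩ (((X Δ W) ∖ W) ∖ Y) = {2,6,8}
|(X ∪ Z) ∩ (((X Δ W) ∖ W) ∖ Y)| = 3

3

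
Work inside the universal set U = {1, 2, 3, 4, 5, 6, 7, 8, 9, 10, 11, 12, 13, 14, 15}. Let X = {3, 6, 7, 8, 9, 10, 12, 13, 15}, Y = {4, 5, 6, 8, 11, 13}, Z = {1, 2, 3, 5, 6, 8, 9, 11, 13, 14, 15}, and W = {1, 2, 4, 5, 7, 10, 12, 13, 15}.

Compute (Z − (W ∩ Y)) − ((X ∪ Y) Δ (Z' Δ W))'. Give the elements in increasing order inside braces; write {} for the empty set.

W ∩ Y = {4, 5, 13}
Z − (W ∩ Y) = {1, 2, 3, 6, 8, 9, 11, 14, 15}
X ∪ Y = {3, 4, 5, 6, 7, 8, 9, 10, 11, 12, 13, 15}
Z' = {4, 7, 10, 12}
Z' Δ W = {1, 2, 5, 13, 15}
(X ∪ Y) Δ (Z' Δ W) = {1, 2, 3, 4, 6, 7, 8, 9, 10, 11, 12}
((X ∪ Y) Δ (Z' Δ W))' = {5, 13, 14, 15}
(Z − (W ∩ Y)) − ((X ∪ Y) Δ (Z' Δ W))' = {1, 2, 3, 6, 8, 9, 11}

{1, 2, 3, 6, 8, 9, 11}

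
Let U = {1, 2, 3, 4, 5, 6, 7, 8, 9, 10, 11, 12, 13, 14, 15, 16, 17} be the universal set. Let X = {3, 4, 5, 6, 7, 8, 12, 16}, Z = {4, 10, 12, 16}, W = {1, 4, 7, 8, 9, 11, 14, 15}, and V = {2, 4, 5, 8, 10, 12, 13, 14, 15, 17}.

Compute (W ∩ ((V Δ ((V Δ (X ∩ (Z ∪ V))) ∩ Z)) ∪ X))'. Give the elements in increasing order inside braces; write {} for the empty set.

{1, 2, 3, 5, 6, 9, 10, 11, 12, 13, 16, 17}

Z ∪ V = {2, 4, 5, 8, 10, 12, 13, 14, 15, 16, 17}
X ∩ (Z ∪ V) = {4, 5, 8, 12, 16}
V Δ (X ∩ (Z ∪ V)) = {2, 10, 13, 14, 15, 16, 17}
(V Δ (X ∩ (Z ∪ V))) ∩ Z = {10, 16}
V Δ ((V Δ (X ∩ (Z ∪ V))) ∩ Z) = {2, 4, 5, 8, 12, 13, 14, 15, 16, 17}
(V Δ ((V Δ (X ∩ (Z ∪ V))) ∩ Z)) ∪ X = {2, 3, 4, 5, 6, 7, 8, 12, 13, 14, 15, 16, 17}
W ∩ ((V Δ ((V Δ (X ∩ (Z ∪ V))) ∩ Z)) ∪ X) = {4, 7, 8, 14, 15}
(W ∩ ((V Δ ((V Δ (X ∩ (Z ∪ V))) ∩ Z)) ∪ X))' = {1, 2, 3, 5, 6, 9, 10, 11, 12, 13, 16, 17}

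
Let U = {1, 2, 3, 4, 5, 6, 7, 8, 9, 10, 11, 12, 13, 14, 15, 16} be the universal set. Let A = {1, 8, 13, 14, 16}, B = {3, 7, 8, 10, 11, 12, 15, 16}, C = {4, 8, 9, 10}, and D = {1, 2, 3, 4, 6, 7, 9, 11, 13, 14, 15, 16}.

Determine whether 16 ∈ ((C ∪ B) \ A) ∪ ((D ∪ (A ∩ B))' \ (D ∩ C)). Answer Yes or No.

16 ∉ C and 16 ∈ B, so 16 ∈ C ∪ B
16 ∈ (C ∪ B) and 16 ∈ A, so 16 ∉ (C ∪ B) \ A
16 ∈ A and 16 ∈ B, so 16 ∈ A ∩ B
16 ∈ D and 16 ∈ (A ∩ B), so 16 ∈ D ∪ (A ∩ B)
16 ∉ (D ∪ (A ∩ B))' since 16 ∈ (D ∪ (A ∩ B))
16 ∈ D and 16 ∉ C, so 16 ∉ D ∩ C
16 ∉ (D ∪ (A ∩ B))' and 16 ∉ (D ∩ C), so 16 ∉ (D ∪ (A ∩ B))' \ (D ∩ C)
16 ∉ ((C ∪ B) \ A) and 16 ∉ ((D ∪ (A ∩ B))' \ (D ∩ C)), so 16 ∉ ((C ∪ B) \ A) ∪ ((D ∪ (A ∩ B))' \ (D ∩ C))

No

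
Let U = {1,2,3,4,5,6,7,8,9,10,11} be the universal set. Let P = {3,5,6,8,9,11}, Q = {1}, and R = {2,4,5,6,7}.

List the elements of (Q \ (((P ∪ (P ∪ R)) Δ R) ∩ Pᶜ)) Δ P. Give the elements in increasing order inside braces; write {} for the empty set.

{1,3,5,6,8,9,11}

P ∪ R = {2,3,4,5,6,7,8,9,11}
P ∪ (P ∪ R) = {2,3,4,5,6,7,8,9,11}
(P ∪ (P ∪ R)) Δ R = {3,8,9,11}
Pᶜ = {1,2,4,7,10}
((P ∪ (P ∪ R)) Δ R) ∩ Pᶜ = {}
Q \ (((P ∪ (P ∪ R)) Δ R) ∩ Pᶜ) = {1}
(Q \ (((P ∪ (P ∪ R)) Δ R) ∩ Pᶜ)) Δ P = {1,3,5,6,8,9,11}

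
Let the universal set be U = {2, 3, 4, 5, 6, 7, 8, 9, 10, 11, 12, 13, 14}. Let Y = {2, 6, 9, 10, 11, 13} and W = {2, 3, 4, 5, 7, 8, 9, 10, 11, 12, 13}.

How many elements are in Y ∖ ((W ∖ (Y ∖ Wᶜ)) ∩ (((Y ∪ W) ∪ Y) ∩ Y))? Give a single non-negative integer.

6

Wᶜ = {6, 14}
Y ∖ Wᶜ = {2, 9, 10, 11, 13}
W ∖ (Y ∖ Wᶜ) = {3, 4, 5, 7, 8, 12}
Y ∪ W = {2, 3, 4, 5, 6, 7, 8, 9, 10, 11, 12, 13}
(Y ∪ W) ∪ Y = {2, 3, 4, 5, 6, 7, 8, 9, 10, 11, 12, 13}
((Y ∪ W) ∪ Y) ∩ Y = {2, 6, 9, 10, 11, 13}
(W ∖ (Y ∖ Wᶜ)) ∩ (((Y ∪ W) ∪ Y) ∩ Y) = {}
Y ∖ ((W ∖ (Y ∖ Wᶜ)) ∩ (((Y ∪ W) ∪ Y) ∩ Y)) = {2, 6, 9, 10, 11, 13}
|Y ∖ ((W ∖ (Y ∖ Wᶜ)) ∩ (((Y ∪ W) ∪ Y) ∩ Y))| = 6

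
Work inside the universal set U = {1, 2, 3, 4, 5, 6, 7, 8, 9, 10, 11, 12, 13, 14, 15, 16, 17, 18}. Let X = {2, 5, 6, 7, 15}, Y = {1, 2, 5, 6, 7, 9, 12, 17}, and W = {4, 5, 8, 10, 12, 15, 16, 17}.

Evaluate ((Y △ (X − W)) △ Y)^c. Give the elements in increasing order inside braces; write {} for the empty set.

{1, 3, 4, 5, 8, 9, 10, 11, 12, 13, 14, 15, 16, 17, 18}

X − W = {2, 6, 7}
Y △ (X − W) = {1, 5, 9, 12, 17}
(Y △ (X − W)) △ Y = {2, 6, 7}
((Y △ (X − W)) △ Y)^c = {1, 3, 4, 5, 8, 9, 10, 11, 12, 13, 14, 15, 16, 17, 18}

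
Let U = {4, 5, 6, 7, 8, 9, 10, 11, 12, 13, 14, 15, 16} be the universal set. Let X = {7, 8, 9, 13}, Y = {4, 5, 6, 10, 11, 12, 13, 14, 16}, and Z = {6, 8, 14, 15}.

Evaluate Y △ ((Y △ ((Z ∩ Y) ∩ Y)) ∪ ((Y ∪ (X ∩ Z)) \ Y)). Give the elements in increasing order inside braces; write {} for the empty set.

{6, 8, 14}

Z ∩ Y = {6, 14}
(Z ∩ Y) ∩ Y = {6, 14}
Y △ ((Z ∩ Y) ∩ Y) = {4, 5, 10, 11, 12, 13, 16}
X ∩ Z = {8}
Y ∪ (X ∩ Z) = {4, 5, 6, 8, 10, 11, 12, 13, 14, 16}
(Y ∪ (X ∩ Z)) \ Y = {8}
(Y △ ((Z ∩ Y) ∩ Y)) ∪ ((Y ∪ (X ∩ Z)) \ Y) = {4, 5, 8, 10, 11, 12, 13, 16}
Y △ ((Y △ ((Z ∩ Y) ∩ Y)) ∪ ((Y ∪ (X ∩ Z)) \ Y)) = {6, 8, 14}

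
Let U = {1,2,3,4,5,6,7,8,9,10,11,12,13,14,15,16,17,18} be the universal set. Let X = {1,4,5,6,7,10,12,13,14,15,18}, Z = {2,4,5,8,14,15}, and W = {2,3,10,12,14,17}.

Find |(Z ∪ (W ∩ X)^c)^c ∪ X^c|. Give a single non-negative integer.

W ∩ X = {10,12,14}
(W ∩ X)^c = {1,2,3,4,5,6,7,8,9,11,13,15,16,17,18}
Z ∪ (W ∩ X)^c = {1,2,3,4,5,6,7,8,9,11,13,14,15,16,17,18}
(Z ∪ (W ∩ X)^c)^c = {10,12}
X^c = {2,3,8,9,11,16,17}
(Z ∪ (W ∩ X)^c)^c ∪ X^c = {2,3,8,9,10,11,12,16,17}
|(Z ∪ (W ∩ X)^c)^c ∪ X^c| = 9

9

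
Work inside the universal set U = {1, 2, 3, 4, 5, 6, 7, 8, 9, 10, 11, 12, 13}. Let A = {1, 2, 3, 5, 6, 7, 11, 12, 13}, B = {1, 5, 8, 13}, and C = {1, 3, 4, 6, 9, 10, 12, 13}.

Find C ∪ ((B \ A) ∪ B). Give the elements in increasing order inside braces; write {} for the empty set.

{1, 3, 4, 5, 6, 8, 9, 10, 12, 13}

B \ A = {8}
(B \ A) ∪ B = {1, 5, 8, 13}
C ∪ ((B \ A) ∪ B) = {1, 3, 4, 5, 6, 8, 9, 10, 12, 13}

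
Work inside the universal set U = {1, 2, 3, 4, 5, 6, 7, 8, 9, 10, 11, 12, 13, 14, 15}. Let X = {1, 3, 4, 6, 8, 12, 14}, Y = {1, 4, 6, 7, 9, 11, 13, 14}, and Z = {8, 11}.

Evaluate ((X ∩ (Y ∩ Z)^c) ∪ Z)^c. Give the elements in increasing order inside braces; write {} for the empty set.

Y ∩ Z = {11}
(Y ∩ Z)^c = {1, 2, 3, 4, 5, 6, 7, 8, 9, 10, 12, 13, 14, 15}
X ∩ (Y ∩ Z)^c = {1, 3, 4, 6, 8, 12, 14}
(X ∩ (Y ∩ Z)^c) ∪ Z = {1, 3, 4, 6, 8, 11, 12, 14}
((X ∩ (Y ∩ Z)^c) ∪ Z)^c = {2, 5, 7, 9, 10, 13, 15}

{2, 5, 7, 9, 10, 13, 15}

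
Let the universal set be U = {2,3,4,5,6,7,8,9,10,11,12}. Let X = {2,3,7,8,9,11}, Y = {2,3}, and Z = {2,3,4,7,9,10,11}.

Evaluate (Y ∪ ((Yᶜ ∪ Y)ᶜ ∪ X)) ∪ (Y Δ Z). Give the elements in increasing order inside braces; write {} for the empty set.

{2,3,4,7,8,9,10,11}

Yᶜ = {4,5,6,7,8,9,10,11,12}
Yᶜ ∪ Y = {2,3,4,5,6,7,8,9,10,11,12}
(Yᶜ ∪ Y)ᶜ = {}
(Yᶜ ∪ Y)ᶜ ∪ X = {2,3,7,8,9,11}
Y ∪ ((Yᶜ ∪ Y)ᶜ ∪ X) = {2,3,7,8,9,11}
Y Δ Z = {4,7,9,10,11}
(Y ∪ ((Yᶜ ∪ Y)ᶜ ∪ X)) ∪ (Y Δ Z) = {2,3,4,7,8,9,10,11}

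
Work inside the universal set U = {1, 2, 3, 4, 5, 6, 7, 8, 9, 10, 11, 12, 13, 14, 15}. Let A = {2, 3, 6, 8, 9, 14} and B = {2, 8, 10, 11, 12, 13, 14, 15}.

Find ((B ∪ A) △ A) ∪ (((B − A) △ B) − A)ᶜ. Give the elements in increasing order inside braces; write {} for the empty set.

B ∪ A = {2, 3, 6, 8, 9, 10, 11, 12, 13, 14, 15}
(B ∪ A) △ A = {10, 11, 12, 13, 15}
B − A = {10, 11, 12, 13, 15}
(B − A) △ B = {2, 8, 14}
((B − A) △ B) − A = {}
(((B − A) △ B) − A)ᶜ = {1, 2, 3, 4, 5, 6, 7, 8, 9, 10, 11, 12, 13, 14, 15}
((B ∪ A) △ A) ∪ (((B − A) △ B) − A)ᶜ = {1, 2, 3, 4, 5, 6, 7, 8, 9, 10, 11, 12, 13, 14, 15}

{1, 2, 3, 4, 5, 6, 7, 8, 9, 10, 11, 12, 13, 14, 15}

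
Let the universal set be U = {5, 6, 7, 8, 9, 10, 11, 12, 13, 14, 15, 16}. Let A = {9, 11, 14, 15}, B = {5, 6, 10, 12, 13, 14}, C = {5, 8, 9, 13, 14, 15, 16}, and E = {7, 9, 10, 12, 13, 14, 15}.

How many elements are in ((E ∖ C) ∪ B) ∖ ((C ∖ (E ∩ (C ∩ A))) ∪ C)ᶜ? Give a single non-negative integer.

3

E ∖ C = {7, 10, 12}
(E ∖ C) ∪ B = {5, 6, 7, 10, 12, 13, 14}
C ∩ A = {9, 14, 15}
E ∩ (C ∩ A) = {9, 14, 15}
C ∖ (E ∩ (C ∩ A)) = {5, 8, 13, 16}
(C ∖ (E ∩ (C ∩ A))) ∪ C = {5, 8, 9, 13, 14, 15, 16}
((C ∖ (E ∩ (C ∩ A))) ∪ C)ᶜ = {6, 7, 10, 11, 12}
((E ∖ C) ∪ B) ∖ ((C ∖ (E ∩ (C ∩ A))) ∪ C)ᶜ = {5, 13, 14}
|((E ∖ C) ∪ B) ∖ ((C ∖ (E ∩ (C ∩ A))) ∪ C)ᶜ| = 3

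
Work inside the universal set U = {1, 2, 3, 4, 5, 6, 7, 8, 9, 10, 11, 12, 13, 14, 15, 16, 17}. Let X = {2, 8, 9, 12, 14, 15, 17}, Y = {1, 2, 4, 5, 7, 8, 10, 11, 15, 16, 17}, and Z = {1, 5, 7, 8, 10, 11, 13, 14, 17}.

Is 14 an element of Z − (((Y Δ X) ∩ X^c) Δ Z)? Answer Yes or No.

14 ∉ Y and 14 ∈ X, so 14 ∈ Y Δ X
14 ∈ X, so 14 ∉ X^c
14 ∈ (Y Δ X) and 14 ∉ X^c, so 14 ∉ (Y Δ X) ∩ X^c
14 ∉ ((Y Δ X) ∩ X^c) and 14 ∈ Z, so 14 ∈ ((Y Δ X) ∩ X^c) Δ Z
14 ∈ Z and 14 ∈ (((Y Δ X) ∩ X^c) Δ Z), so 14 ∉ Z − (((Y Δ X) ∩ X^c) Δ Z)

No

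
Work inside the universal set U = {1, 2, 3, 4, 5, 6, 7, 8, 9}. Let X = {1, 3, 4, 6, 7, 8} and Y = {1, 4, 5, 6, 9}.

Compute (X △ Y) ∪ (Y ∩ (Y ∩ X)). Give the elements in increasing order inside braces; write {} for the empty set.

X △ Y = {3, 5, 7, 8, 9}
Y ∩ X = {1, 4, 6}
Y ∩ (Y ∩ X) = {1, 4, 6}
(X △ Y) ∪ (Y ∩ (Y ∩ X)) = {1, 3, 4, 5, 6, 7, 8, 9}

{1, 3, 4, 5, 6, 7, 8, 9}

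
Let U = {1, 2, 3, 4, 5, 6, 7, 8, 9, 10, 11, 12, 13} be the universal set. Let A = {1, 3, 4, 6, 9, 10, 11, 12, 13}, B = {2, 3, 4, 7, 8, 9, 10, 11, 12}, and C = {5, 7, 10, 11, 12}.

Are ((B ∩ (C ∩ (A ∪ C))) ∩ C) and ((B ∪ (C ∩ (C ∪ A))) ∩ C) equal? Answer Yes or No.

No

A ∪ C = {1, 3, 4, 5, 6, 7, 9, 10, 11, 12, 13}
C ∩ (A ∪ C) = {5, 7, 10, 11, 12}
B ∩ (C ∩ (A ∪ C)) = {7, 10, 11, 12}
(B ∩ (C ∩ (A ∪ C))) ∩ C = {7, 10, 11, 12}
C ∪ A = {1, 3, 4, 5, 6, 7, 9, 10, 11, 12, 13}
C ∩ (C ∪ A) = {5, 7, 10, 11, 12}
B ∪ (C ∩ (C ∪ A)) = {2, 3, 4, 5, 7, 8, 9, 10, 11, 12}
(B ∪ (C ∩ (C ∪ A))) ∩ C = {5, 7, 10, 11, 12}
5 ∈ (B ∪ (C ∩ (C ∪ A))) ∩ C but 5 ∉ (B ∩ (C ∩ (A ∪ C))) ∩ C, so they differ.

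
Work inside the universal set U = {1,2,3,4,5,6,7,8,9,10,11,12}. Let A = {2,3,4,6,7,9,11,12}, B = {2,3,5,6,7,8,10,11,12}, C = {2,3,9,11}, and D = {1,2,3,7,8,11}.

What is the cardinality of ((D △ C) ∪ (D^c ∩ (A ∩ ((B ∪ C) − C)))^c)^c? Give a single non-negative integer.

D △ C = {1,7,8,9}
D^c = {4,5,6,9,10,12}
B ∪ C = {2,3,5,6,7,8,9,10,11,12}
(B ∪ C) − C = {5,6,7,8,10,12}
A ∩ ((B ∪ C) − C) = {6,7,12}
D^c ∩ (A ∩ ((B ∪ C) − C)) = {6,12}
(D^c ∩ (A ∩ ((B ∪ C) − C)))^c = {1,2,3,4,5,7,8,9,10,11}
(D △ C) ∪ (D^c ∩ (A ∩ ((B ∪ C) − C)))^c = {1,2,3,4,5,7,8,9,10,11}
((D △ C) ∪ (D^c ∩ (A ∩ ((B ∪ C) − C)))^c)^c = {6,12}
|((D △ C) ∪ (D^c ∩ (A ∩ ((B ∪ C) − C)))^c)^c| = 2

2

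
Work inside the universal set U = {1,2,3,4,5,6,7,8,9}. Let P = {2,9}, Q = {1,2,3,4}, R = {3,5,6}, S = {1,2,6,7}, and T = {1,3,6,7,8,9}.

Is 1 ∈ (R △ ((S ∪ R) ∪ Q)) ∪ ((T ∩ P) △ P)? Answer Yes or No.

1 ∈ S and 1 ∉ R, so 1 ∈ S ∪ R
1 ∈ (S ∪ R) and 1 ∈ Q, so 1 ∈ (S ∪ R) ∪ Q
1 ∉ R and 1 ∈ ((S ∪ R) ∪ Q), so 1 ∈ R △ ((S ∪ R) ∪ Q)
1 ∈ T and 1 ∉ P, so 1 ∉ T ∩ P
1 ∉ (T ∩ P) and 1 ∉ P, so 1 ∉ (T ∩ P) △ P
1 ∈ (R △ ((S ∪ R) ∪ Q)) and 1 ∉ ((T ∩ P) △ P), so 1 ∈ (R △ ((S ∪ R) ∪ Q)) ∪ ((T ∩ P) △ P)

Yes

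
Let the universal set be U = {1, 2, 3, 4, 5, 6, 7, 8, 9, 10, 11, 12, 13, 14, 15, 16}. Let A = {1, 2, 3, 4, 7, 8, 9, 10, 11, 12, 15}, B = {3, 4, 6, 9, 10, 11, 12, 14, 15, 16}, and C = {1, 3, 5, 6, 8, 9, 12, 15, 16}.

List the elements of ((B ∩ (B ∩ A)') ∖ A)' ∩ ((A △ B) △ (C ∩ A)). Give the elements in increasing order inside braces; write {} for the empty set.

{2, 3, 7, 9, 12, 15}

B ∩ A = {3, 4, 9, 10, 11, 12, 15}
(B ∩ A)' = {1, 2, 5, 6, 7, 8, 13, 14, 16}
B ∩ (B ∩ A)' = {6, 14, 16}
(B ∩ (B ∩ A)') ∖ A = {6, 14, 16}
((B ∩ (B ∩ A)') ∖ A)' = {1, 2, 3, 4, 5, 7, 8, 9, 10, 11, 12, 13, 15}
A △ B = {1, 2, 6, 7, 8, 14, 16}
C ∩ A = {1, 3, 8, 9, 12, 15}
(A △ B) △ (C ∩ A) = {2, 3, 6, 7, 9, 12, 14, 15, 16}
((B ∩ (B ∩ A)') ∖ A)' ∩ ((A △ B) △ (C ∩ A)) = {2, 3, 7, 9, 12, 15}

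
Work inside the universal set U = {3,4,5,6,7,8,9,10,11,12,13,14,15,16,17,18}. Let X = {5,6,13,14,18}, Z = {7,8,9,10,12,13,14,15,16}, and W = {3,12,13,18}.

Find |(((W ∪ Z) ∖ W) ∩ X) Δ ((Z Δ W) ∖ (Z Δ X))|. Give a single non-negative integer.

1

W ∪ Z = {3,7,8,9,10,12,13,14,15,16,18}
(W ∪ Z) ∖ W = {7,8,9,10,14,15,16}
((W ∪ Z) ∖ W) ∩ X = {14}
Z Δ W = {3,7,8,9,10,14,15,16,18}
Z Δ X = {5,6,7,8,9,10,12,15,16,18}
(Z Δ W) ∖ (Z Δ X) = {3,14}
(((W ∪ Z) ∖ W) ∩ X) Δ ((Z Δ W) ∖ (Z Δ X)) = {3}
|(((W ∪ Z) ∖ W) ∩ X) Δ ((Z Δ W) ∖ (Z Δ X))| = 1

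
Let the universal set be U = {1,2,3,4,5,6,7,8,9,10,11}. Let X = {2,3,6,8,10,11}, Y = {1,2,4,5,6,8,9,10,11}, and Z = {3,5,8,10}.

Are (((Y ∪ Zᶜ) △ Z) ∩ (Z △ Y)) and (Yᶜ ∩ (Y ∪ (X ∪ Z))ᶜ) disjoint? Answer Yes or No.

Zᶜ = {1,2,4,6,7,9,11}
Y ∪ Zᶜ = {1,2,4,5,6,7,8,9,10,11}
(Y ∪ Zᶜ) △ Z = {1,2,3,4,6,7,9,11}
Z △ Y = {1,2,3,4,6,9,11}
((Y ∪ Zᶜ) △ Z) ∩ (Z △ Y) = {1,2,3,4,6,9,11}
Yᶜ = {3,7}
X ∪ Z = {2,3,5,6,8,10,11}
Y ∪ (X ∪ Z) = {1,2,3,4,5,6,8,9,10,11}
(Y ∪ (X ∪ Z))ᶜ = {7}
Yᶜ ∩ (Y ∪ (X ∪ Z))ᶜ = {7}
{1,2,3,4,6,9,11} and {7} share no elements.

Yes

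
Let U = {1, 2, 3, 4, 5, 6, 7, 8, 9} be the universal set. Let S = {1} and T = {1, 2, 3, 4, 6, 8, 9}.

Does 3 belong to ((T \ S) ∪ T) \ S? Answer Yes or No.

Yes

3 ∈ T and 3 ∉ S, so 3 ∈ T \ S
3 ∈ (T \ S) and 3 ∈ T, so 3 ∈ (T \ S) ∪ T
3 ∈ ((T \ S) ∪ T) and 3 ∉ S, so 3 ∈ ((T \ S) ∪ T) \ S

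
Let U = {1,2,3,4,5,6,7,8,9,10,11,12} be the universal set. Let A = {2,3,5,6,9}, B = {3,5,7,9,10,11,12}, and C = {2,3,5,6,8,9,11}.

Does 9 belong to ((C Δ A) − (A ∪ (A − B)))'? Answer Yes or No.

Yes

9 ∈ C and 9 ∈ A, so 9 ∉ C Δ A
9 ∈ A and 9 ∈ B, so 9 ∉ A − B
9 ∈ A and 9 ∉ (A − B), so 9 ∈ A ∪ (A − B)
9 ∉ (C Δ A) and 9 ∈ (A ∪ (A − B)), so 9 ∉ (C Δ A) − (A ∪ (A − B))
9 ∈ ((C Δ A) − (A ∪ (A − B)))' since 9 ∉ ((C Δ A) − (A ∪ (A − B)))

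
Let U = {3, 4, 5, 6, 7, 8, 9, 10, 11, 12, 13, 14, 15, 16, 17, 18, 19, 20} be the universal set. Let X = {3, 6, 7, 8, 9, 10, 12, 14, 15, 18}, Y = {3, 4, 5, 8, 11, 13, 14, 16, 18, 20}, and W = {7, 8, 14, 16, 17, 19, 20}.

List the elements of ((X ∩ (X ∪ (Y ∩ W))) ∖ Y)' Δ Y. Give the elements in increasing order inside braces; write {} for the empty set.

{17, 19}

Y ∩ W = {8, 14, 16, 20}
X ∪ (Y ∩ W) = {3, 6, 7, 8, 9, 10, 12, 14, 15, 16, 18, 20}
X ∩ (X ∪ (Y ∩ W)) = {3, 6, 7, 8, 9, 10, 12, 14, 15, 18}
(X ∩ (X ∪ (Y ∩ W))) ∖ Y = {6, 7, 9, 10, 12, 15}
((X ∩ (X ∪ (Y ∩ W))) ∖ Y)' = {3, 4, 5, 8, 11, 13, 14, 16, 17, 18, 19, 20}
((X ∩ (X ∪ (Y ∩ W))) ∖ Y)' Δ Y = {17, 19}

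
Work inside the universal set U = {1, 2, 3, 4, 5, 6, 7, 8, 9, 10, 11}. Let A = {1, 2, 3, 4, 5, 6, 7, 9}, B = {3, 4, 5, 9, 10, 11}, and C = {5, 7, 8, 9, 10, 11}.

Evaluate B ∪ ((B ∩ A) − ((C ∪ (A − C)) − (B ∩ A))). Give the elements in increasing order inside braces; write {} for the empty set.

B ∩ A = {3, 4, 5, 9}
A − C = {1, 2, 3, 4, 6}
C ∪ (A − C) = {1, 2, 3, 4, 5, 6, 7, 8, 9, 10, 11}
(C ∪ (A − C)) − (B ∩ A) = {1, 2, 6, 7, 8, 10, 11}
(B ∩ A) − ((C ∪ (A − C)) − (B ∩ A)) = {3, 4, 5, 9}
B ∪ ((B ∩ A) − ((C ∪ (A − C)) − (B ∩ A))) = {3, 4, 5, 9, 10, 11}

{3, 4, 5, 9, 10, 11}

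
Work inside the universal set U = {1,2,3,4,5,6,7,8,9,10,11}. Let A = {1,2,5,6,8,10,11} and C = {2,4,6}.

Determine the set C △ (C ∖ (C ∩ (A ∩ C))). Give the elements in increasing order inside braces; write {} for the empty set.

A ∩ C = {2,6}
C ∩ (A ∩ C) = {2,6}
C ∖ (C ∩ (A ∩ C)) = {4}
C △ (C ∖ (C ∩ (A ∩ C))) = {2,6}

{2,6}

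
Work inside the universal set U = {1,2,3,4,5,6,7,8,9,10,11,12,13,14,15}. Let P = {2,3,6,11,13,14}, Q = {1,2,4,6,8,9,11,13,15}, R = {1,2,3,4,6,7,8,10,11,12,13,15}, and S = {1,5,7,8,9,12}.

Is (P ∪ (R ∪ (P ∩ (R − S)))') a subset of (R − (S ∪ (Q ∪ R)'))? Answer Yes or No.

No

R − S = {2,3,4,6,10,11,13,15}
P ∩ (R − S) = {2,3,6,11,13}
R ∪ (P ∩ (R − S)) = {1,2,3,4,6,7,8,10,11,12,13,15}
(R ∪ (P ∩ (R − S)))' = {5,9,14}
P ∪ (R ∪ (P ∩ (R − S)))' = {2,3,5,6,9,11,13,14}
Q ∪ R = {1,2,3,4,6,7,8,9,10,11,12,13,15}
(Q ∪ R)' = {5,14}
S ∪ (Q ∪ R)' = {1,5,7,8,9,12,14}
R − (S ∪ (Q ∪ R)') = {2,3,4,6,10,11,13,15}
5 ∈ P ∪ (R ∪ (P ∩ (R − S)))' but 5 ∉ R − (S ∪ (Q ∪ R)'), so the inclusion fails.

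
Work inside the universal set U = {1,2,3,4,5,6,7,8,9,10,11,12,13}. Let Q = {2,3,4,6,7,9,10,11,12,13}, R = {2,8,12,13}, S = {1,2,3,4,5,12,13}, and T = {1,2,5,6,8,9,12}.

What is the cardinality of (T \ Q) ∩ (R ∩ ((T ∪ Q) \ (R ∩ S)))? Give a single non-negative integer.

1

T \ Q = {1,5,8}
T ∪ Q = {1,2,3,4,5,6,7,8,9,10,11,12,13}
R ∩ S = {2,12,13}
(T ∪ Q) \ (R ∩ S) = {1,3,4,5,6,7,8,9,10,11}
R ∩ ((T ∪ Q) \ (R ∩ S)) = {8}
(T \ Q) ∩ (R ∩ ((T ∪ Q) \ (R ∩ S))) = {8}
|(T \ Q) ∩ (R ∩ ((T ∪ Q) \ (R ∩ S)))| = 1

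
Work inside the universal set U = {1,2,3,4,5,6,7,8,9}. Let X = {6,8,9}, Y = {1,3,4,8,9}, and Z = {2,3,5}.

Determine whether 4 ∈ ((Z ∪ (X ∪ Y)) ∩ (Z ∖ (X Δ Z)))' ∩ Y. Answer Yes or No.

Yes

4 ∉ X and 4 ∈ Y, so 4 ∈ X ∪ Y
4 ∉ Z and 4 ∈ (X ∪ Y), so 4 ∈ Z ∪ (X ∪ Y)
4 ∉ X and 4 ∉ Z, so 4 ∉ X Δ Z
4 ∉ Z and 4 ∉ (X Δ Z), so 4 ∉ Z ∖ (X Δ Z)
4 ∈ (Z ∪ (X ∪ Y)) and 4 ∉ (Z ∖ (X Δ Z)), so 4 ∉ (Z ∪ (X ∪ Y)) ∩ (Z ∖ (X Δ Z))
4 ∈ ((Z ∪ (X ∪ Y)) ∩ (Z ∖ (X Δ Z)))' since 4 ∉ ((Z ∪ (X ∪ Y)) ∩ (Z ∖ (X Δ Z)))
4 ∈ ((Z ∪ (X ∪ Y)) ∩ (Z ∖ (X Δ Z)))' and 4 ∈ Y, so 4 ∈ ((Z ∪ (X ∪ Y)) ∩ (Z ∖ (X Δ Z)))' ∩ Y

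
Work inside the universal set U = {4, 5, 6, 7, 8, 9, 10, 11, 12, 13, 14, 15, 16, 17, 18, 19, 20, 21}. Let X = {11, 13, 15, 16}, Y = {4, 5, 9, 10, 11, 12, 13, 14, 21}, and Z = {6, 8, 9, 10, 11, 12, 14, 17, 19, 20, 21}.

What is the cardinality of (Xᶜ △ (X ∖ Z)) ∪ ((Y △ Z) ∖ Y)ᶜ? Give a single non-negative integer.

Xᶜ = {4, 5, 6, 7, 8, 9, 10, 12, 14, 17, 18, 19, 20, 21}
X ∖ Z = {13, 15, 16}
Xᶜ △ (X ∖ Z) = {4, 5, 6, 7, 8, 9, 10, 12, 13, 14, 15, 16, 17, 18, 19, 20, 21}
Y △ Z = {4, 5, 6, 8, 13, 17, 19, 20}
(Y △ Z) ∖ Y = {6, 8, 17, 19, 20}
((Y △ Z) ∖ Y)ᶜ = {4, 5, 7, 9, 10, 11, 12, 13, 14, 15, 16, 18, 21}
(Xᶜ △ (X ∖ Z)) ∪ ((Y △ Z) ∖ Y)ᶜ = {4, 5, 6, 7, 8, 9, 10, 11, 12, 13, 14, 15, 16, 17, 18, 19, 20, 21}
|(Xᶜ △ (X ∖ Z)) ∪ ((Y △ Z) ∖ Y)ᶜ| = 18

18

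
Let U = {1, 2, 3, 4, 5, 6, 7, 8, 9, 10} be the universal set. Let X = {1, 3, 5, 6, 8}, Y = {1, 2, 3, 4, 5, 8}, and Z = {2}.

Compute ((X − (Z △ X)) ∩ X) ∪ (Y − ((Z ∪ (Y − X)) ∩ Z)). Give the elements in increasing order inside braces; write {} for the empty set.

{1, 3, 4, 5, 8}

Z △ X = {1, 2, 3, 5, 6, 8}
X − (Z △ X) = {}
(X − (Z △ X)) ∩ X = {}
Y − X = {2, 4}
Z ∪ (Y − X) = {2, 4}
(Z ∪ (Y − X)) ∩ Z = {2}
Y − ((Z ∪ (Y − X)) ∩ Z) = {1, 3, 4, 5, 8}
((X − (Z △ X)) ∩ X) ∪ (Y − ((Z ∪ (Y − X)) ∩ Z)) = {1, 3, 4, 5, 8}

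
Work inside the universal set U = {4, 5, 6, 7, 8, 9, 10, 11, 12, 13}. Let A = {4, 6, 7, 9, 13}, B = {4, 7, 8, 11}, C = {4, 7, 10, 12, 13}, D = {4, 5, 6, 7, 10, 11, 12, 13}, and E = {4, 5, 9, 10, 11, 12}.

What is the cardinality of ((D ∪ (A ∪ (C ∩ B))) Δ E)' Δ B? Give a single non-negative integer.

5

C ∩ B = {4, 7}
A ∪ (C ∩ B) = {4, 6, 7, 9, 13}
D ∪ (A ∪ (C ∩ B)) = {4, 5, 6, 7, 9, 10, 11, 12, 13}
(D ∪ (A ∪ (C ∩ B))) Δ E = {6, 7, 13}
((D ∪ (A ∪ (C ∩ B))) Δ E)' = {4, 5, 8, 9, 10, 11, 12}
((D ∪ (A ∪ (C ∩ B))) Δ E)' Δ B = {5, 7, 9, 10, 12}
|((D ∪ (A ∪ (C ∩ B))) Δ E)' Δ B| = 5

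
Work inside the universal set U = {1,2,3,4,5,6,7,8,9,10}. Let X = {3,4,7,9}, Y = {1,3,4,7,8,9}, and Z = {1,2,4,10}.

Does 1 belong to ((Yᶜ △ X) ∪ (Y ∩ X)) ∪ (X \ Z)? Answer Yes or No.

1 ∈ Y, so 1 ∉ Yᶜ
1 ∉ Yᶜ and 1 ∉ X, so 1 ∉ Yᶜ △ X
1 ∈ Y and 1 ∉ X, so 1 ∉ Y ∩ X
1 ∉ (Yᶜ △ X) and 1 ∉ (Y ∩ X), so 1 ∉ (Yᶜ △ X) ∪ (Y ∩ X)
1 ∉ X and 1 ∈ Z, so 1 ∉ X \ Z
1 ∉ ((Yᶜ △ X) ∪ (Y ∩ X)) and 1 ∉ (X \ Z), so 1 ∉ ((Yᶜ △ X) ∪ (Y ∩ X)) ∪ (X \ Z)

No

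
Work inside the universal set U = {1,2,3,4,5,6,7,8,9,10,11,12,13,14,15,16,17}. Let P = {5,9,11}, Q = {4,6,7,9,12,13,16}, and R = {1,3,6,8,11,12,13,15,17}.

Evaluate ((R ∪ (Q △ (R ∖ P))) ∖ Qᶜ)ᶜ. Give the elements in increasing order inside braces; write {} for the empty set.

{1,2,3,5,8,10,11,14,15,17}

R ∖ P = {1,3,6,8,12,13,15,17}
Q △ (R ∖ P) = {1,3,4,7,8,9,15,16,17}
R ∪ (Q △ (R ∖ P)) = {1,3,4,6,7,8,9,11,12,13,15,16,17}
Qᶜ = {1,2,3,5,8,10,11,14,15,17}
(R ∪ (Q △ (R ∖ P))) ∖ Qᶜ = {4,6,7,9,12,13,16}
((R ∪ (Q △ (R ∖ P))) ∖ Qᶜ)ᶜ = {1,2,3,5,8,10,11,14,15,17}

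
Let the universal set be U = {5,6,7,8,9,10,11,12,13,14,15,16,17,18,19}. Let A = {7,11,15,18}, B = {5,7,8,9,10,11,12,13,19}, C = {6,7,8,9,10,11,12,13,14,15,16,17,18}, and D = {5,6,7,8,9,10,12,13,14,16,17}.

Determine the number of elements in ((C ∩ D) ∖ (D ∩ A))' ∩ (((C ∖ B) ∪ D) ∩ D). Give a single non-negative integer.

C ∩ D = {6,7,8,9,10,12,13,14,16,17}
D ∩ A = {7}
(C ∩ D) ∖ (D ∩ A) = {6,8,9,10,12,13,14,16,17}
((C ∩ D) ∖ (D ∩ A))' = {5,7,11,15,18,19}
C ∖ B = {6,14,15,16,17,18}
(C ∖ B) ∪ D = {5,6,7,8,9,10,12,13,14,15,16,17,18}
((C ∖ B) ∪ D) ∩ D = {5,6,7,8,9,10,12,13,14,16,17}
((C ∩ D) ∖ (D ∩ A))' ∩ (((C ∖ B) ∪ D) ∩ D) = {5,7}
|((C ∩ D) ∖ (D ∩ A))' ∩ (((C ∖ B) ∪ D) ∩ D)| = 2

2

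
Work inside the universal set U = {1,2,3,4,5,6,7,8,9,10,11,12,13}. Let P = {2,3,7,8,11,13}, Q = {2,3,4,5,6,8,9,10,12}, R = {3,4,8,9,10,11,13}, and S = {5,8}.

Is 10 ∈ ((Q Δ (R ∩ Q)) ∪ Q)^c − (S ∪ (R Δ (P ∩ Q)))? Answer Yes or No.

No

10 ∈ R and 10 ∈ Q, so 10 ∈ R ∩ Q
10 ∈ Q and 10 ∈ (R ∩ Q), so 10 ∉ Q Δ (R ∩ Q)
10 ∉ (Q Δ (R ∩ Q)) and 10 ∈ Q, so 10 ∈ (Q Δ (R ∩ Q)) ∪ Q
10 ∉ ((Q Δ (R ∩ Q)) ∪ Q)^c since 10 ∈ ((Q Δ (R ∩ Q)) ∪ Q)
10 ∉ P and 10 ∈ Q, so 10 ∉ P ∩ Q
10 ∈ R and 10 ∉ (P ∩ Q), so 10 ∈ R Δ (P ∩ Q)
10 ∉ S and 10 ∈ (R Δ (P ∩ Q)), so 10 ∈ S ∪ (R Δ (P ∩ Q))
10 ∉ ((Q Δ (R ∩ Q)) ∪ Q)^c and 10 ∈ (S ∪ (R Δ (P ∩ Q))), so 10 ∉ ((Q Δ (R ∩ Q)) ∪ Q)^c − (S ∪ (R Δ (P ∩ Q)))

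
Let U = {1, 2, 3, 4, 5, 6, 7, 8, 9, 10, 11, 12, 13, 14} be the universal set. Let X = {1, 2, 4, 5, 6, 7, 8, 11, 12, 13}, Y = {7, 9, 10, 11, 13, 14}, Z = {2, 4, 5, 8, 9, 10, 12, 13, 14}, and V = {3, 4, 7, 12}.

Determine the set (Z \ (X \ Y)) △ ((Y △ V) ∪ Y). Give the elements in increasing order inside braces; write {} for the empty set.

{3, 4, 7, 11, 12}

X \ Y = {1, 2, 4, 5, 6, 8, 12}
Z \ (X \ Y) = {9, 10, 13, 14}
Y △ V = {3, 4, 9, 10, 11, 12, 13, 14}
(Y △ V) ∪ Y = {3, 4, 7, 9, 10, 11, 12, 13, 14}
(Z \ (X \ Y)) △ ((Y △ V) ∪ Y) = {3, 4, 7, 11, 12}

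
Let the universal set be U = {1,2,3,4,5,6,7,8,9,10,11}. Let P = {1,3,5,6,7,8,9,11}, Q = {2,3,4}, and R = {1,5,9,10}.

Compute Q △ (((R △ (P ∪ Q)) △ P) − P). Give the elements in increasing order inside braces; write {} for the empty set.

P ∪ Q = {1,2,3,4,5,6,7,8,9,11}
R △ (P ∪ Q) = {2,3,4,6,7,8,10,11}
(R △ (P ∪ Q)) △ P = {1,2,4,5,9,10}
((R △ (P ∪ Q)) △ P) − P = {2,4,10}
Q △ (((R △ (P ∪ Q)) △ P) − P) = {3,10}

{3,10}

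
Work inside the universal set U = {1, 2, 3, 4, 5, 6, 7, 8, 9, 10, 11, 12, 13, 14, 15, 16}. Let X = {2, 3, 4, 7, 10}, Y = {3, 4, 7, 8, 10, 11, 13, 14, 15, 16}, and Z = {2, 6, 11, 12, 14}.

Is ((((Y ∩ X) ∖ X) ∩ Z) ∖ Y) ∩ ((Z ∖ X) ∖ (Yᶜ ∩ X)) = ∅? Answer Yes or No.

Y ∩ X = {3, 4, 7, 10}
(Y ∩ X) ∖ X = {}
((Y ∩ X) ∖ X) ∩ Z = {}
(((Y ∩ X) ∖ X) ∩ Z) ∖ Y = {}
Z ∖ X = {6, 11, 12, 14}
Yᶜ = {1, 2, 5, 6, 9, 12}
Yᶜ ∩ X = {2}
(Z ∖ X) ∖ (Yᶜ ∩ X) = {6, 11, 12, 14}
{} and {6, 11, 12, 14} share no elements.

Yes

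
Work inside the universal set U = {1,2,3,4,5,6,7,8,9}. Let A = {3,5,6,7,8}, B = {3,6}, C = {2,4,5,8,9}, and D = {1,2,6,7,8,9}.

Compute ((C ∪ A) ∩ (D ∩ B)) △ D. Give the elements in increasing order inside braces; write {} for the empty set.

{1,2,7,8,9}

C ∪ A = {2,3,4,5,6,7,8,9}
D ∩ B = {6}
(C ∪ A) ∩ (D ∩ B) = {6}
((C ∪ A) ∩ (D ∩ B)) △ D = {1,2,7,8,9}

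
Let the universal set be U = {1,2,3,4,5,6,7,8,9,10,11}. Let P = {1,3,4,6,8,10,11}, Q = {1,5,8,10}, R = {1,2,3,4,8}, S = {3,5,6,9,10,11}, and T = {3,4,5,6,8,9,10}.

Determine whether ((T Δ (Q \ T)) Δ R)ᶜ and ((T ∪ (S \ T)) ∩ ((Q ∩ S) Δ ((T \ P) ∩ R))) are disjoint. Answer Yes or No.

Yes

Q \ T = {1}
T Δ (Q \ T) = {1,3,4,5,6,8,9,10}
(T Δ (Q \ T)) Δ R = {2,5,6,9,10}
((T Δ (Q \ T)) Δ R)ᶜ = {1,3,4,7,8,11}
S \ T = {11}
T ∪ (S \ T) = {3,4,5,6,8,9,10,11}
Q ∩ S = {5,10}
T \ P = {5,9}
(T \ P) ∩ R = {}
(Q ∩ S) Δ ((T \ P) ∩ R) = {5,10}
(T ∪ (S \ T)) ∩ ((Q ∩ S) Δ ((T \ P) ∩ R)) = {5,10}
{1,3,4,7,8,11} and {5,10} share no elements.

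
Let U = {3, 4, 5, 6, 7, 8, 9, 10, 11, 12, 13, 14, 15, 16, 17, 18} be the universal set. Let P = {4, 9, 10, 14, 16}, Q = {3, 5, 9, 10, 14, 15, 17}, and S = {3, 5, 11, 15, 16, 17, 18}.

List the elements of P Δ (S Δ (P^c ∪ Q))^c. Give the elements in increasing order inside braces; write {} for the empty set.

{3, 5, 9, 10, 11, 14, 15, 16, 17, 18}

P^c = {3, 5, 6, 7, 8, 11, 12, 13, 15, 17, 18}
P^c ∪ Q = {3, 5, 6, 7, 8, 9, 10, 11, 12, 13, 14, 15, 17, 18}
S Δ (P^c ∪ Q) = {6, 7, 8, 9, 10, 12, 13, 14, 16}
(S Δ (P^c ∪ Q))^c = {3, 4, 5, 11, 15, 17, 18}
P Δ (S Δ (P^c ∪ Q))^c = {3, 5, 9, 10, 11, 14, 15, 16, 17, 18}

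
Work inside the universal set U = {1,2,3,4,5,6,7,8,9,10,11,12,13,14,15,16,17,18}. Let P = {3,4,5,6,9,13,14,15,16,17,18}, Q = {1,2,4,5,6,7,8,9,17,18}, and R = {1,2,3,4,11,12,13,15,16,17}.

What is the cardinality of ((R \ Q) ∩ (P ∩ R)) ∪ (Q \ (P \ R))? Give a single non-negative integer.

10

R \ Q = {3,11,12,13,15,16}
P ∩ R = {3,4,13,15,16,17}
(R \ Q) ∩ (P ∩ R) = {3,13,15,16}
P \ R = {5,6,9,14,18}
Q \ (P \ R) = {1,2,4,7,8,17}
((R \ Q) ∩ (P ∩ R)) ∪ (Q \ (P \ R)) = {1,2,3,4,7,8,13,15,16,17}
|((R \ Q) ∩ (P ∩ R)) ∪ (Q \ (P \ R))| = 10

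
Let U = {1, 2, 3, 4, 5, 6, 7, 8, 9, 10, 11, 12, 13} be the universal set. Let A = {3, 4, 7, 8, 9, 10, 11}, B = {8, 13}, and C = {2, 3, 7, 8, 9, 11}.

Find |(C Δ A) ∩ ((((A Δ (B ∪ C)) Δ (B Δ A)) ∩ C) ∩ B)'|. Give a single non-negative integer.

C Δ A = {2, 4, 10}
B ∪ C = {2, 3, 7, 8, 9, 11, 13}
A Δ (B ∪ C) = {2, 4, 10, 13}
B Δ A = {3, 4, 7, 9, 10, 11, 13}
(A Δ (B ∪ C)) Δ (B Δ A) = {2, 3, 7, 9, 11}
((A Δ (B ∪ C)) Δ (B Δ A)) ∩ C = {2, 3, 7, 9, 11}
(((A Δ (B ∪ C)) Δ (B Δ A)) ∩ C) ∩ B = {}
((((A Δ (B ∪ C)) Δ (B Δ A)) ∩ C) ∩ B)' = {1, 2, 3, 4, 5, 6, 7, 8, 9, 10, 11, 12, 13}
(C Δ A) ∩ ((((A Δ (B ∪ C)) Δ (B Δ A)) ∩ C) ∩ B)' = {2, 4, 10}
|(C Δ A) ∩ ((((A Δ (B ∪ C)) Δ (B Δ A)) ∩ C) ∩ B)'| = 3

3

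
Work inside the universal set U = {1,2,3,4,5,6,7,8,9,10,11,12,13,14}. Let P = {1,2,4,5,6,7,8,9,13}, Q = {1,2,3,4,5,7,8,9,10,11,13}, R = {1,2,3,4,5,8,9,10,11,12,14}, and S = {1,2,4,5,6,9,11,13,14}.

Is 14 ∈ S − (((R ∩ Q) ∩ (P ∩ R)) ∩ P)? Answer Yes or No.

14 ∈ R and 14 ∉ Q, so 14 ∉ R ∩ Q
14 ∉ P and 14 ∈ R, so 14 ∉ P ∩ R
14 ∉ (R ∩ Q) and 14 ∉ (P ∩ R), so 14 ∉ (R ∩ Q) ∩ (P ∩ R)
14 ∉ ((R ∩ Q) ∩ (P ∩ R)) and 14 ∉ P, so 14 ∉ ((R ∩ Q) ∩ (P ∩ R)) ∩ P
14 ∈ S and 14 ∉ (((R ∩ Q) ∩ (P ∩ R)) ∩ P), so 14 ∈ S − (((R ∩ Q) ∩ (P ∩ R)) ∩ P)

Yes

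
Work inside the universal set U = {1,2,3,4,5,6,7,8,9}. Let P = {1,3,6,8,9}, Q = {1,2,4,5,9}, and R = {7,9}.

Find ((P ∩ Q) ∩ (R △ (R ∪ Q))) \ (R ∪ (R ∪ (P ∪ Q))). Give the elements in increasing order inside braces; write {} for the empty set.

P ∩ Q = {1,9}
R ∪ Q = {1,2,4,5,7,9}
R △ (R ∪ Q) = {1,2,4,5}
(P ∩ Q) ∩ (R △ (R ∪ Q)) = {1}
P ∪ Q = {1,2,3,4,5,6,8,9}
R ∪ (P ∪ Q) = {1,2,3,4,5,6,7,8,9}
R ∪ (R ∪ (P ∪ Q)) = {1,2,3,4,5,6,7,8,9}
((P ∩ Q) ∩ (R △ (R ∪ Q))) \ (R ∪ (R ∪ (P ∪ Q))) = {}

{}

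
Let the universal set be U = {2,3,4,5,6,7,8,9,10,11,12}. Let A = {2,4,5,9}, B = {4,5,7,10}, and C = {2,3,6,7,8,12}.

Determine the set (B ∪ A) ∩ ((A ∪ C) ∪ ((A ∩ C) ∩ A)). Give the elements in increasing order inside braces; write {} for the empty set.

B ∪ A = {2,4,5,7,9,10}
A ∪ C = {2,3,4,5,6,7,8,9,12}
A ∩ C = {2}
(A ∩ C) ∩ A = {2}
(A ∪ C) ∪ ((A ∩ C) ∩ A) = {2,3,4,5,6,7,8,9,12}
(B ∪ A) ∩ ((A ∪ C) ∪ ((A ∩ C) ∩ A)) = {2,4,5,7,9}

{2,4,5,7,9}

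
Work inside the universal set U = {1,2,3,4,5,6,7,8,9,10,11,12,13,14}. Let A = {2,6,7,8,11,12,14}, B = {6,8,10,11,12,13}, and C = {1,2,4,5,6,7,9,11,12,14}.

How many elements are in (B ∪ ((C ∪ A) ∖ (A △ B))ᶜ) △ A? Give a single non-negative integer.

C ∪ A = {1,2,4,5,6,7,8,9,11,12,14}
A △ B = {2,7,10,13,14}
(C ∪ A) ∖ (A △ B) = {1,4,5,6,8,9,11,12}
((C ∪ A) ∖ (A △ B))ᶜ = {2,3,7,10,13,14}
B ∪ ((C ∪ A) ∖ (A △ B))ᶜ = {2,3,6,7,8,10,11,12,13,14}
(B ∪ ((C ∪ A) ∖ (A △ B))ᶜ) △ A = {3,10,13}
|(B ∪ ((C ∪ A) ∖ (A △ B))ᶜ) △ A| = 3

3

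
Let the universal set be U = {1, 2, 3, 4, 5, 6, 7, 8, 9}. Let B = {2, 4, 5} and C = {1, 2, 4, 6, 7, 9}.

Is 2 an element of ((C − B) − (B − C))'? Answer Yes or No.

Yes

2 ∈ C and 2 ∈ B, so 2 ∉ C − B
2 ∈ B and 2 ∈ C, so 2 ∉ B − C
2 ∉ (C − B) and 2 ∉ (B − C), so 2 ∉ (C − B) − (B − C)
2 ∈ ((C − B) − (B − C))' since 2 ∉ ((C − B) − (B − C))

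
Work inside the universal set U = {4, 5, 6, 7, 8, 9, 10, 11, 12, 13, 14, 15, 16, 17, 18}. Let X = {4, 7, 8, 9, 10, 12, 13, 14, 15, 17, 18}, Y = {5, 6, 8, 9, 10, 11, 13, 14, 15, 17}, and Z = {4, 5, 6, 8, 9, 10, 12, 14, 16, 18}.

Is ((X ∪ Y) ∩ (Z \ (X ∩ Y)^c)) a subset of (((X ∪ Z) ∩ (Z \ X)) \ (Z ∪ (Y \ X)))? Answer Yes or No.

No

X ∪ Y = {4, 5, 6, 7, 8, 9, 10, 11, 12, 13, 14, 15, 17, 18}
X ∩ Y = {8, 9, 10, 13, 14, 15, 17}
(X ∩ Y)^c = {4, 5, 6, 7, 11, 12, 16, 18}
Z \ (X ∩ Y)^c = {8, 9, 10, 14}
(X ∪ Y) ∩ (Z \ (X ∩ Y)^c) = {8, 9, 10, 14}
X ∪ Z = {4, 5, 6, 7, 8, 9, 10, 12, 13, 14, 15, 16, 17, 18}
Z \ X = {5, 6, 16}
(X ∪ Z) ∩ (Z \ X) = {5, 6, 16}
Y \ X = {5, 6, 11}
Z ∪ (Y \ X) = {4, 5, 6, 8, 9, 10, 11, 12, 14, 16, 18}
((X ∪ Z) ∩ (Z \ X)) \ (Z ∪ (Y \ X)) = {}
8 ∈ (X ∪ Y) ∩ (Z \ (X ∩ Y)^c) but 8 ∉ ((X ∪ Z) ∩ (Z \ X)) \ (Z ∪ (Y \ X)), so the inclusion fails.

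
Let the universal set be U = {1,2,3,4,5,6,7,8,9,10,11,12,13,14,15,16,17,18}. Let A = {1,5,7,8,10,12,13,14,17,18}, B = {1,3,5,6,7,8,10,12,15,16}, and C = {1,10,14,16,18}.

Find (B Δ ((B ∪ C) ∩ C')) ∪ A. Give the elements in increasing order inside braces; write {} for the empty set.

{1,5,7,8,10,12,13,14,16,17,18}

B ∪ C = {1,3,5,6,7,8,10,12,14,15,16,18}
C' = {2,3,4,5,6,7,8,9,11,12,13,15,17}
(B ∪ C) ∩ C' = {3,5,6,7,8,12,15}
B Δ ((B ∪ C) ∩ C') = {1,10,16}
(B Δ ((B ∪ C) ∩ C')) ∪ A = {1,5,7,8,10,12,13,14,16,17,18}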